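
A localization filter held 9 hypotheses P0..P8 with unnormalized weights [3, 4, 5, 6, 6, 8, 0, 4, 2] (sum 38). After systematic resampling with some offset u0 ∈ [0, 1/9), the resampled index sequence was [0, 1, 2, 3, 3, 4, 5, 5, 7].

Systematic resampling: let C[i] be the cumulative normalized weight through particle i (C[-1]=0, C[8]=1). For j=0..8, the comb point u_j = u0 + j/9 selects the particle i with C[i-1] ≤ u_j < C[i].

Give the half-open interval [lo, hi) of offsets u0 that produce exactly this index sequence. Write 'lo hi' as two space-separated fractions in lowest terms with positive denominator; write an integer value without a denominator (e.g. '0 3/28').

C = [3/38, 7/38, 6/19, 9/19, 12/19, 16/19, 16/19, 18/19, 1]
j=0 picked index 0: u0 ∈ [0, 3/38)
j=1 picked index 1: u0 ∈ [-11/342, 25/342)
j=2 picked index 2: u0 ∈ [-13/342, 16/171)
j=3 picked index 3: u0 ∈ [-1/57, 8/57)
j=4 picked index 3: u0 ∈ [-22/171, 5/171)
j=5 picked index 4: u0 ∈ [-14/171, 13/171)
j=6 picked index 5: u0 ∈ [-2/57, 10/57)
j=7 picked index 5: u0 ∈ [-25/171, 11/171)
j=8 picked index 7: u0 ∈ [-8/171, 10/171)
intersection: [0, 5/171)

0 5/171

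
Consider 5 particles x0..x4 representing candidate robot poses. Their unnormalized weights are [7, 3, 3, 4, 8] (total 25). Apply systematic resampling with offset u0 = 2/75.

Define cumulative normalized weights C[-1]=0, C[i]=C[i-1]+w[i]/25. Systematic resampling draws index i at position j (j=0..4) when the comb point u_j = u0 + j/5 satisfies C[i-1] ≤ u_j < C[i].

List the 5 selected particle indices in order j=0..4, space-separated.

0 0 2 3 4

C = [7/25, 2/5, 13/25, 17/25, 1]
j=0: u_0=2/75 ∈ [0, 7/25) → index 0
j=1: u_1=17/75 ∈ [0, 7/25) → index 0
j=2: u_2=32/75 ∈ [2/5, 13/25) → index 2
j=3: u_3=47/75 ∈ [13/25, 17/25) → index 3
j=4: u_4=62/75 ∈ [17/25, 1) → index 4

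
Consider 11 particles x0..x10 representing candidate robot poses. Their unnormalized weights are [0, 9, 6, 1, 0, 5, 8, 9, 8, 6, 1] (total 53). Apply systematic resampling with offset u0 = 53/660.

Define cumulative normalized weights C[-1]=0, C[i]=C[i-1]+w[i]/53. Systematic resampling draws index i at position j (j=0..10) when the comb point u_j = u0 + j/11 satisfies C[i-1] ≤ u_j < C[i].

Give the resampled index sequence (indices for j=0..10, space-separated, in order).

C = [0, 9/53, 15/53, 16/53, 16/53, 21/53, 29/53, 38/53, 46/53, 52/53, 1]
j=0: u_0=53/660 ∈ [0, 9/53) → index 1
j=1: u_1=113/660 ∈ [9/53, 15/53) → index 2
j=2: u_2=173/660 ∈ [9/53, 15/53) → index 2
j=3: u_3=233/660 ∈ [16/53, 21/53) → index 5
j=4: u_4=293/660 ∈ [21/53, 29/53) → index 6
j=5: u_5=353/660 ∈ [21/53, 29/53) → index 6
j=6: u_6=413/660 ∈ [29/53, 38/53) → index 7
j=7: u_7=43/60 ∈ [29/53, 38/53) → index 7
j=8: u_8=533/660 ∈ [38/53, 46/53) → index 8
j=9: u_9=593/660 ∈ [46/53, 52/53) → index 9
j=10: u_10=653/660 ∈ [52/53, 1) → index 10

1 2 2 5 6 6 7 7 8 9 10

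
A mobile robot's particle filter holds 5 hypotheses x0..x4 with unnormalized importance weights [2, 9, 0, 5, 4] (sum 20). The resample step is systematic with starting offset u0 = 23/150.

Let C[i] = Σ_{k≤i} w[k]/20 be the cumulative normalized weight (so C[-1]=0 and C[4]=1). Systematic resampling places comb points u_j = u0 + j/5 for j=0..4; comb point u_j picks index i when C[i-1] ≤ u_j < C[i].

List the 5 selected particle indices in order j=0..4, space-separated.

1 1 3 3 4

C = [1/10, 11/20, 11/20, 4/5, 1]
j=0: u_0=23/150 ∈ [1/10, 11/20) → index 1
j=1: u_1=53/150 ∈ [1/10, 11/20) → index 1
j=2: u_2=83/150 ∈ [11/20, 4/5) → index 3
j=3: u_3=113/150 ∈ [11/20, 4/5) → index 3
j=4: u_4=143/150 ∈ [4/5, 1) → index 4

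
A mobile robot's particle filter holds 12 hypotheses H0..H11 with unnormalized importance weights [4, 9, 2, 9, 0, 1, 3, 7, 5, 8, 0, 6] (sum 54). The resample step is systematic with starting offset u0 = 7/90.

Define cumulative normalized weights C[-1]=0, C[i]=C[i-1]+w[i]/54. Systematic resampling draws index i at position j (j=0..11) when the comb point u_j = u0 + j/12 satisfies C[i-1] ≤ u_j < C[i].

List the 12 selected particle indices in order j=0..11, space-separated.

1 1 2 3 3 6 7 8 9 9 11 11

C = [2/27, 13/54, 5/18, 4/9, 4/9, 25/54, 14/27, 35/54, 20/27, 8/9, 8/9, 1]
j=0: u_0=7/90 ∈ [2/27, 13/54) → index 1
j=1: u_1=29/180 ∈ [2/27, 13/54) → index 1
j=2: u_2=11/45 ∈ [13/54, 5/18) → index 2
j=3: u_3=59/180 ∈ [5/18, 4/9) → index 3
j=4: u_4=37/90 ∈ [5/18, 4/9) → index 3
j=5: u_5=89/180 ∈ [25/54, 14/27) → index 6
j=6: u_6=26/45 ∈ [14/27, 35/54) → index 7
j=7: u_7=119/180 ∈ [35/54, 20/27) → index 8
j=8: u_8=67/90 ∈ [20/27, 8/9) → index 9
j=9: u_9=149/180 ∈ [20/27, 8/9) → index 9
j=10: u_10=41/45 ∈ [8/9, 1) → index 11
j=11: u_11=179/180 ∈ [8/9, 1) → index 11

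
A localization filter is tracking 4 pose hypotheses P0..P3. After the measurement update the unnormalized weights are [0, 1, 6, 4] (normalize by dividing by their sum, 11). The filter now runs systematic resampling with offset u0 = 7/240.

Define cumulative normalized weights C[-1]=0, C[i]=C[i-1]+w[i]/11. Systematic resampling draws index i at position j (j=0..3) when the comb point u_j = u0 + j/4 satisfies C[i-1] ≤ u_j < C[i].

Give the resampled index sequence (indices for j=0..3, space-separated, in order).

C = [0, 1/11, 7/11, 1]
j=0: u_0=7/240 ∈ [0, 1/11) → index 1
j=1: u_1=67/240 ∈ [1/11, 7/11) → index 2
j=2: u_2=127/240 ∈ [1/11, 7/11) → index 2
j=3: u_3=187/240 ∈ [7/11, 1) → index 3

1 2 2 3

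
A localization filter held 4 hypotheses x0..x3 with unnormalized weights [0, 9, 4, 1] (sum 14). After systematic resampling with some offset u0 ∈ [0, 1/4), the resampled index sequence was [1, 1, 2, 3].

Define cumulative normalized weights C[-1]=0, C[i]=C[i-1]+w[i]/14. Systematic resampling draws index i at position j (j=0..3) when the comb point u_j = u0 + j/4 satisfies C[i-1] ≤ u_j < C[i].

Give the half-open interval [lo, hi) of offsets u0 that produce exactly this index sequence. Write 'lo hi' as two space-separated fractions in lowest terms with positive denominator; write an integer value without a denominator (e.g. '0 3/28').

5/28 1/4

C = [0, 9/14, 13/14, 1]
j=0 picked index 1: u0 ∈ [0, 9/14)
j=1 picked index 1: u0 ∈ [-1/4, 11/28)
j=2 picked index 2: u0 ∈ [1/7, 3/7)
j=3 picked index 3: u0 ∈ [5/28, 1/4)
intersection: [5/28, 1/4)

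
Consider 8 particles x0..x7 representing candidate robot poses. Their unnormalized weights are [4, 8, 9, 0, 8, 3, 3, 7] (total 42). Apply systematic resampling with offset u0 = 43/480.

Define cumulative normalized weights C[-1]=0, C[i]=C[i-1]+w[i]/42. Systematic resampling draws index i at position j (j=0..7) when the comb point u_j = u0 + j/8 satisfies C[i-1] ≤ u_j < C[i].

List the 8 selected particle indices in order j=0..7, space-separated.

C = [2/21, 2/7, 1/2, 1/2, 29/42, 16/21, 5/6, 1]
j=0: u_0=43/480 ∈ [0, 2/21) → index 0
j=1: u_1=103/480 ∈ [2/21, 2/7) → index 1
j=2: u_2=163/480 ∈ [2/7, 1/2) → index 2
j=3: u_3=223/480 ∈ [2/7, 1/2) → index 2
j=4: u_4=283/480 ∈ [1/2, 29/42) → index 4
j=5: u_5=343/480 ∈ [29/42, 16/21) → index 5
j=6: u_6=403/480 ∈ [5/6, 1) → index 7
j=7: u_7=463/480 ∈ [5/6, 1) → index 7

0 1 2 2 4 5 7 7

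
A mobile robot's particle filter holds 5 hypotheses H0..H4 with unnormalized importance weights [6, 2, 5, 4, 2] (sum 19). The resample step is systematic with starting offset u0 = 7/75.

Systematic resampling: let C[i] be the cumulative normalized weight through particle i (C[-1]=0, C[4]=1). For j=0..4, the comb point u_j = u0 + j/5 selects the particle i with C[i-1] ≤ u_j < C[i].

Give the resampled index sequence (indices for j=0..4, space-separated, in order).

0 0 2 3 3

C = [6/19, 8/19, 13/19, 17/19, 1]
j=0: u_0=7/75 ∈ [0, 6/19) → index 0
j=1: u_1=22/75 ∈ [0, 6/19) → index 0
j=2: u_2=37/75 ∈ [8/19, 13/19) → index 2
j=3: u_3=52/75 ∈ [13/19, 17/19) → index 3
j=4: u_4=67/75 ∈ [13/19, 17/19) → index 3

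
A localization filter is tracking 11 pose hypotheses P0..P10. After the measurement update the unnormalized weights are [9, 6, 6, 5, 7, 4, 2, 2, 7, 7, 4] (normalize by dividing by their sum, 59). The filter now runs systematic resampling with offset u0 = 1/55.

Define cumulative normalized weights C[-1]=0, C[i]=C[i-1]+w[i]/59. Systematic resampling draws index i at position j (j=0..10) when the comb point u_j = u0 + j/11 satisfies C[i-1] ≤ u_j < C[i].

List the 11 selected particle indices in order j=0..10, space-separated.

0 0 1 2 3 4 5 6 8 9 9

C = [9/59, 15/59, 21/59, 26/59, 33/59, 37/59, 39/59, 41/59, 48/59, 55/59, 1]
j=0: u_0=1/55 ∈ [0, 9/59) → index 0
j=1: u_1=6/55 ∈ [0, 9/59) → index 0
j=2: u_2=1/5 ∈ [9/59, 15/59) → index 1
j=3: u_3=16/55 ∈ [15/59, 21/59) → index 2
j=4: u_4=21/55 ∈ [21/59, 26/59) → index 3
j=5: u_5=26/55 ∈ [26/59, 33/59) → index 4
j=6: u_6=31/55 ∈ [33/59, 37/59) → index 5
j=7: u_7=36/55 ∈ [37/59, 39/59) → index 6
j=8: u_8=41/55 ∈ [41/59, 48/59) → index 8
j=9: u_9=46/55 ∈ [48/59, 55/59) → index 9
j=10: u_10=51/55 ∈ [48/59, 55/59) → index 9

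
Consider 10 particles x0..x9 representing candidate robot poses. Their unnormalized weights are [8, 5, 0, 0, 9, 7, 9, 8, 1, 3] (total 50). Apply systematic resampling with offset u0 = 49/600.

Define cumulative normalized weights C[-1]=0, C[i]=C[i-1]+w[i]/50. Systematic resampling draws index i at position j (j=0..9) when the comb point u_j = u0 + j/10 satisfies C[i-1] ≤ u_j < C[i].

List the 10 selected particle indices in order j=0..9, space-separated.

C = [4/25, 13/50, 13/50, 13/50, 11/25, 29/50, 19/25, 23/25, 47/50, 1]
j=0: u_0=49/600 ∈ [0, 4/25) → index 0
j=1: u_1=109/600 ∈ [4/25, 13/50) → index 1
j=2: u_2=169/600 ∈ [13/50, 11/25) → index 4
j=3: u_3=229/600 ∈ [13/50, 11/25) → index 4
j=4: u_4=289/600 ∈ [11/25, 29/50) → index 5
j=5: u_5=349/600 ∈ [29/50, 19/25) → index 6
j=6: u_6=409/600 ∈ [29/50, 19/25) → index 6
j=7: u_7=469/600 ∈ [19/25, 23/25) → index 7
j=8: u_8=529/600 ∈ [19/25, 23/25) → index 7
j=9: u_9=589/600 ∈ [47/50, 1) → index 9

0 1 4 4 5 6 6 7 7 9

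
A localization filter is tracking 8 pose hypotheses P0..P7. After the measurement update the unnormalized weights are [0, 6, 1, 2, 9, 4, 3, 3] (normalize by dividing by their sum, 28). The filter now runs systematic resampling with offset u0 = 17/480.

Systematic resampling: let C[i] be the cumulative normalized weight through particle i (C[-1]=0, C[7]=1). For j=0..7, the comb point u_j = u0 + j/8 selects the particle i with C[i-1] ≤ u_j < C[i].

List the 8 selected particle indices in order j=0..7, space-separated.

1 1 3 4 4 5 5 7

C = [0, 3/14, 1/4, 9/28, 9/14, 11/14, 25/28, 1]
j=0: u_0=17/480 ∈ [0, 3/14) → index 1
j=1: u_1=77/480 ∈ [0, 3/14) → index 1
j=2: u_2=137/480 ∈ [1/4, 9/28) → index 3
j=3: u_3=197/480 ∈ [9/28, 9/14) → index 4
j=4: u_4=257/480 ∈ [9/28, 9/14) → index 4
j=5: u_5=317/480 ∈ [9/14, 11/14) → index 5
j=6: u_6=377/480 ∈ [9/14, 11/14) → index 5
j=7: u_7=437/480 ∈ [25/28, 1) → index 7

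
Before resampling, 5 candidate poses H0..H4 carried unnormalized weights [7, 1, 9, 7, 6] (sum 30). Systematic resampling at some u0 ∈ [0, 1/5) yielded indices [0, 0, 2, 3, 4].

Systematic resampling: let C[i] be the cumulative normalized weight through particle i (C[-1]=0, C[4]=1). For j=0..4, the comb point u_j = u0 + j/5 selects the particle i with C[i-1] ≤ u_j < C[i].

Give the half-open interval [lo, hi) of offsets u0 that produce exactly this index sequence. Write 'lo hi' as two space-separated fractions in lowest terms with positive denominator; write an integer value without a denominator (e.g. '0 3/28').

C = [7/30, 4/15, 17/30, 4/5, 1]
j=0 picked index 0: u0 ∈ [0, 7/30)
j=1 picked index 0: u0 ∈ [-1/5, 1/30)
j=2 picked index 2: u0 ∈ [-2/15, 1/6)
j=3 picked index 3: u0 ∈ [-1/30, 1/5)
j=4 picked index 4: u0 ∈ [0, 1/5)
intersection: [0, 1/30)

0 1/30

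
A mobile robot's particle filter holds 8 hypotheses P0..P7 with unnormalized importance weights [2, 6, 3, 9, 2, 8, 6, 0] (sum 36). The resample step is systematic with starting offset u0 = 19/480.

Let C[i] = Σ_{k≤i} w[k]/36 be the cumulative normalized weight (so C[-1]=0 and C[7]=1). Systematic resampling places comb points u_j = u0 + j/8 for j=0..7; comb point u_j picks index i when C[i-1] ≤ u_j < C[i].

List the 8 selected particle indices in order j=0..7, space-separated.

0 1 2 3 3 5 5 6

C = [1/18, 2/9, 11/36, 5/9, 11/18, 5/6, 1, 1]
j=0: u_0=19/480 ∈ [0, 1/18) → index 0
j=1: u_1=79/480 ∈ [1/18, 2/9) → index 1
j=2: u_2=139/480 ∈ [2/9, 11/36) → index 2
j=3: u_3=199/480 ∈ [11/36, 5/9) → index 3
j=4: u_4=259/480 ∈ [11/36, 5/9) → index 3
j=5: u_5=319/480 ∈ [11/18, 5/6) → index 5
j=6: u_6=379/480 ∈ [11/18, 5/6) → index 5
j=7: u_7=439/480 ∈ [5/6, 1) → index 6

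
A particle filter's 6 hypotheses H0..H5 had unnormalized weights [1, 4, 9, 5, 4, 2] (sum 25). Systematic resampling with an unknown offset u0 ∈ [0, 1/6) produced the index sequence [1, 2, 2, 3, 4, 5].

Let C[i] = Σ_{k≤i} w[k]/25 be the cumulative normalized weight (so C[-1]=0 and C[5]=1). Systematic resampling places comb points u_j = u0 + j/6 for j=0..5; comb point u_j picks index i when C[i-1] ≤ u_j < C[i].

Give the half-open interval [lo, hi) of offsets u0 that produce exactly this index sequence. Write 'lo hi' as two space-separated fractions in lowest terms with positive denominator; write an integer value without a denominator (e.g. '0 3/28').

7/75 1/6

C = [1/25, 1/5, 14/25, 19/25, 23/25, 1]
j=0 picked index 1: u0 ∈ [1/25, 1/5)
j=1 picked index 2: u0 ∈ [1/30, 59/150)
j=2 picked index 2: u0 ∈ [-2/15, 17/75)
j=3 picked index 3: u0 ∈ [3/50, 13/50)
j=4 picked index 4: u0 ∈ [7/75, 19/75)
j=5 picked index 5: u0 ∈ [13/150, 1/6)
intersection: [7/75, 1/6)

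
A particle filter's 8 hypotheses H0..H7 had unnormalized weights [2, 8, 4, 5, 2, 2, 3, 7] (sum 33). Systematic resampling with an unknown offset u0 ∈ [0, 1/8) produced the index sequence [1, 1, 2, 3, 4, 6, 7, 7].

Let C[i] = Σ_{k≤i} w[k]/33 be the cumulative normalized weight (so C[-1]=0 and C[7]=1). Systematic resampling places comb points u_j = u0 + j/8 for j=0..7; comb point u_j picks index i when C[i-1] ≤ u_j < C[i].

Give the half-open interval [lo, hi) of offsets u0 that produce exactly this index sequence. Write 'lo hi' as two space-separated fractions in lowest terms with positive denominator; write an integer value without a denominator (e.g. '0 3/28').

C = [2/33, 10/33, 14/33, 19/33, 7/11, 23/33, 26/33, 1]
j=0 picked index 1: u0 ∈ [2/33, 10/33)
j=1 picked index 1: u0 ∈ [-17/264, 47/264)
j=2 picked index 2: u0 ∈ [7/132, 23/132)
j=3 picked index 3: u0 ∈ [13/264, 53/264)
j=4 picked index 4: u0 ∈ [5/66, 3/22)
j=5 picked index 6: u0 ∈ [19/264, 43/264)
j=6 picked index 7: u0 ∈ [5/132, 1/4)
j=7 picked index 7: u0 ∈ [-23/264, 1/8)
intersection: [5/66, 1/8)

5/66 1/8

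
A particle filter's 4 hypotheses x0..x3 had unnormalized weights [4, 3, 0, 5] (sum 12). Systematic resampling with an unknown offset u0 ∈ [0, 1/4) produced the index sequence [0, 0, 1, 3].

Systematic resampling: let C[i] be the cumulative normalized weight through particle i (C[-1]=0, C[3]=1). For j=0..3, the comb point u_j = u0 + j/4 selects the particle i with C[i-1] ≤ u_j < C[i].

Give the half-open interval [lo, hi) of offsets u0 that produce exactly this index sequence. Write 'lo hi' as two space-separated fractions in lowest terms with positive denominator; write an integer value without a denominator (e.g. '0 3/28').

C = [1/3, 7/12, 7/12, 1]
j=0 picked index 0: u0 ∈ [0, 1/3)
j=1 picked index 0: u0 ∈ [-1/4, 1/12)
j=2 picked index 1: u0 ∈ [-1/6, 1/12)
j=3 picked index 3: u0 ∈ [-1/6, 1/4)
intersection: [0, 1/12)

0 1/12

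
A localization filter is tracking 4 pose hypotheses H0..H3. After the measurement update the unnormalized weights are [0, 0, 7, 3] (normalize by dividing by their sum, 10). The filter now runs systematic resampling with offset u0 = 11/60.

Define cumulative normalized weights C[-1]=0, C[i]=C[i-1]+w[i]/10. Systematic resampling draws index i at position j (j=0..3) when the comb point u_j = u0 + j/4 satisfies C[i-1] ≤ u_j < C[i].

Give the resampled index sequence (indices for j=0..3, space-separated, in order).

2 2 2 3

C = [0, 0, 7/10, 1]
j=0: u_0=11/60 ∈ [0, 7/10) → index 2
j=1: u_1=13/30 ∈ [0, 7/10) → index 2
j=2: u_2=41/60 ∈ [0, 7/10) → index 2
j=3: u_3=14/15 ∈ [7/10, 1) → index 3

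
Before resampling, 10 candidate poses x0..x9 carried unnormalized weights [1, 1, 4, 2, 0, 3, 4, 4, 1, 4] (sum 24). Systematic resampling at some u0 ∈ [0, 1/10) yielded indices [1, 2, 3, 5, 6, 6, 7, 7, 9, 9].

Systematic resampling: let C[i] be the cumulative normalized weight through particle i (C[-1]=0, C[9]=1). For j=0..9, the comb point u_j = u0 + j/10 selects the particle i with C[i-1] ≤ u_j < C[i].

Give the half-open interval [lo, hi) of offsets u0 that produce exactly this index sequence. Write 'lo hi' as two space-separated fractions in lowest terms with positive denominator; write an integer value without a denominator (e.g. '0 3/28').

7/120 1/12

C = [1/24, 1/12, 1/4, 1/3, 1/3, 11/24, 5/8, 19/24, 5/6, 1]
j=0 picked index 1: u0 ∈ [1/24, 1/12)
j=1 picked index 2: u0 ∈ [-1/60, 3/20)
j=2 picked index 3: u0 ∈ [1/20, 2/15)
j=3 picked index 5: u0 ∈ [1/30, 19/120)
j=4 picked index 6: u0 ∈ [7/120, 9/40)
j=5 picked index 6: u0 ∈ [-1/24, 1/8)
j=6 picked index 7: u0 ∈ [1/40, 23/120)
j=7 picked index 7: u0 ∈ [-3/40, 11/120)
j=8 picked index 9: u0 ∈ [1/30, 1/5)
j=9 picked index 9: u0 ∈ [-1/15, 1/10)
intersection: [7/120, 1/12)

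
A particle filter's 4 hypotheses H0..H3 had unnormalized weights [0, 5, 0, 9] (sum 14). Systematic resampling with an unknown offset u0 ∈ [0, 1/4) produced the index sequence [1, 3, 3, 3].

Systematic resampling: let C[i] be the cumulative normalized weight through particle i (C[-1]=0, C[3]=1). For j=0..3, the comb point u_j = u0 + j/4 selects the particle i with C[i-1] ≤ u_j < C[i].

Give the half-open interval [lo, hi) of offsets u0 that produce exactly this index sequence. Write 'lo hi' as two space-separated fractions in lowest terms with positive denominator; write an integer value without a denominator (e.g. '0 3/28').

3/28 1/4

C = [0, 5/14, 5/14, 1]
j=0 picked index 1: u0 ∈ [0, 5/14)
j=1 picked index 3: u0 ∈ [3/28, 3/4)
j=2 picked index 3: u0 ∈ [-1/7, 1/2)
j=3 picked index 3: u0 ∈ [-11/28, 1/4)
intersection: [3/28, 1/4)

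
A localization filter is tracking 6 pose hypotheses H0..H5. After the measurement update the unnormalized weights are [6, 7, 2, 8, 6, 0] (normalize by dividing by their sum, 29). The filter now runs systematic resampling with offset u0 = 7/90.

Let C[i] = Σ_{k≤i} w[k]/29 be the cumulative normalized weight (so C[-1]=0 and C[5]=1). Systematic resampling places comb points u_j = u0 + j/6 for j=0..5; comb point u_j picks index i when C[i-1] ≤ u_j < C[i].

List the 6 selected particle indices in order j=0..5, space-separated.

C = [6/29, 13/29, 15/29, 23/29, 1, 1]
j=0: u_0=7/90 ∈ [0, 6/29) → index 0
j=1: u_1=11/45 ∈ [6/29, 13/29) → index 1
j=2: u_2=37/90 ∈ [6/29, 13/29) → index 1
j=3: u_3=26/45 ∈ [15/29, 23/29) → index 3
j=4: u_4=67/90 ∈ [15/29, 23/29) → index 3
j=5: u_5=41/45 ∈ [23/29, 1) → index 4

0 1 1 3 3 4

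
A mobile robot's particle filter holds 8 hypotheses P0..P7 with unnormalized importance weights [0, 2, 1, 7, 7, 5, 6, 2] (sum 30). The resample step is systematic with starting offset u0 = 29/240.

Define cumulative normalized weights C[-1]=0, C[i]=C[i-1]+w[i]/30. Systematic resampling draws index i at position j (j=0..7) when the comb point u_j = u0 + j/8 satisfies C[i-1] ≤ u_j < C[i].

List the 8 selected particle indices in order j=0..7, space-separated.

C = [0, 1/15, 1/10, 1/3, 17/30, 11/15, 14/15, 1]
j=0: u_0=29/240 ∈ [1/10, 1/3) → index 3
j=1: u_1=59/240 ∈ [1/10, 1/3) → index 3
j=2: u_2=89/240 ∈ [1/3, 17/30) → index 4
j=3: u_3=119/240 ∈ [1/3, 17/30) → index 4
j=4: u_4=149/240 ∈ [17/30, 11/15) → index 5
j=5: u_5=179/240 ∈ [11/15, 14/15) → index 6
j=6: u_6=209/240 ∈ [11/15, 14/15) → index 6
j=7: u_7=239/240 ∈ [14/15, 1) → index 7

3 3 4 4 5 6 6 7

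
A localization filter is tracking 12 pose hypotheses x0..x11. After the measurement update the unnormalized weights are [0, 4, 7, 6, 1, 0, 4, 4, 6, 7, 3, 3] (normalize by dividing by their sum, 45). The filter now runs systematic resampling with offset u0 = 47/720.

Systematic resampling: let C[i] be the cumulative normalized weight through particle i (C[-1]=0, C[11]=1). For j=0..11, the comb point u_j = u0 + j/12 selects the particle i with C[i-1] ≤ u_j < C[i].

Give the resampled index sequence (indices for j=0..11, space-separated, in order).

C = [0, 4/45, 11/45, 17/45, 2/5, 2/5, 22/45, 26/45, 32/45, 13/15, 14/15, 1]
j=0: u_0=47/720 ∈ [0, 4/45) → index 1
j=1: u_1=107/720 ∈ [4/45, 11/45) → index 2
j=2: u_2=167/720 ∈ [4/45, 11/45) → index 2
j=3: u_3=227/720 ∈ [11/45, 17/45) → index 3
j=4: u_4=287/720 ∈ [17/45, 2/5) → index 4
j=5: u_5=347/720 ∈ [2/5, 22/45) → index 6
j=6: u_6=407/720 ∈ [22/45, 26/45) → index 7
j=7: u_7=467/720 ∈ [26/45, 32/45) → index 8
j=8: u_8=527/720 ∈ [32/45, 13/15) → index 9
j=9: u_9=587/720 ∈ [32/45, 13/15) → index 9
j=10: u_10=647/720 ∈ [13/15, 14/15) → index 10
j=11: u_11=707/720 ∈ [14/15, 1) → index 11

1 2 2 3 4 6 7 8 9 9 10 11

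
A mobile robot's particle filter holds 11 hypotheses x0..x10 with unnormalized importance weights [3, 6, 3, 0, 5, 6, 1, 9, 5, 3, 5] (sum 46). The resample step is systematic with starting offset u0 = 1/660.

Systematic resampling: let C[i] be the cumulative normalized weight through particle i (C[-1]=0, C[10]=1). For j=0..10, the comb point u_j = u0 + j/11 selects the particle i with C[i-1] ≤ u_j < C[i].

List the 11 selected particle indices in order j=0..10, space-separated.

C = [3/46, 9/46, 6/23, 6/23, 17/46, 1/2, 12/23, 33/46, 19/23, 41/46, 1]
j=0: u_0=1/660 ∈ [0, 3/46) → index 0
j=1: u_1=61/660 ∈ [3/46, 9/46) → index 1
j=2: u_2=11/60 ∈ [3/46, 9/46) → index 1
j=3: u_3=181/660 ∈ [6/23, 17/46) → index 4
j=4: u_4=241/660 ∈ [6/23, 17/46) → index 4
j=5: u_5=301/660 ∈ [17/46, 1/2) → index 5
j=6: u_6=361/660 ∈ [12/23, 33/46) → index 7
j=7: u_7=421/660 ∈ [12/23, 33/46) → index 7
j=8: u_8=481/660 ∈ [33/46, 19/23) → index 8
j=9: u_9=541/660 ∈ [33/46, 19/23) → index 8
j=10: u_10=601/660 ∈ [41/46, 1) → index 10

0 1 1 4 4 5 7 7 8 8 10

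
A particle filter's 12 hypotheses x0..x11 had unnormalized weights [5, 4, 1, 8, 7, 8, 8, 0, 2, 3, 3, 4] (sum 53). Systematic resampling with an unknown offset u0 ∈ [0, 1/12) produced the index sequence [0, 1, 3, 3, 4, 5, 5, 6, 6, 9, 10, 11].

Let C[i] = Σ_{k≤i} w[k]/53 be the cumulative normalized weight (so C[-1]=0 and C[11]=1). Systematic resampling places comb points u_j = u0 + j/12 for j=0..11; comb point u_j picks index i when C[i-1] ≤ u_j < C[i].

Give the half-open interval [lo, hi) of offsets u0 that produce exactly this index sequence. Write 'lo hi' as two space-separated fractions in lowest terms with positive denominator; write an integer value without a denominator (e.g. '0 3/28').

C = [5/53, 9/53, 10/53, 18/53, 25/53, 33/53, 41/53, 41/53, 43/53, 46/53, 49/53, 1]
j=0 picked index 0: u0 ∈ [0, 5/53)
j=1 picked index 1: u0 ∈ [7/636, 55/636)
j=2 picked index 3: u0 ∈ [7/318, 55/318)
j=3 picked index 3: u0 ∈ [-13/212, 19/212)
j=4 picked index 4: u0 ∈ [1/159, 22/159)
j=5 picked index 5: u0 ∈ [35/636, 131/636)
j=6 picked index 5: u0 ∈ [-3/106, 13/106)
j=7 picked index 6: u0 ∈ [25/636, 121/636)
j=8 picked index 6: u0 ∈ [-7/159, 17/159)
j=9 picked index 9: u0 ∈ [13/212, 25/212)
j=10 picked index 10: u0 ∈ [11/318, 29/318)
j=11 picked index 11: u0 ∈ [5/636, 1/12)
intersection: [13/212, 1/12)

13/212 1/12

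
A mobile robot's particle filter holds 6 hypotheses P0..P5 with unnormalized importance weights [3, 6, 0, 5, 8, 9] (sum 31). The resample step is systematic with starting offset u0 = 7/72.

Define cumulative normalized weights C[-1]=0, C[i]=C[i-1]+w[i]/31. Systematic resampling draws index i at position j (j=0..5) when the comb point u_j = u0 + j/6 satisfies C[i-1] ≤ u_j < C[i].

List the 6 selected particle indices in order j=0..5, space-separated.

C = [3/31, 9/31, 9/31, 14/31, 22/31, 1]
j=0: u_0=7/72 ∈ [3/31, 9/31) → index 1
j=1: u_1=19/72 ∈ [3/31, 9/31) → index 1
j=2: u_2=31/72 ∈ [9/31, 14/31) → index 3
j=3: u_3=43/72 ∈ [14/31, 22/31) → index 4
j=4: u_4=55/72 ∈ [22/31, 1) → index 5
j=5: u_5=67/72 ∈ [22/31, 1) → index 5

1 1 3 4 5 5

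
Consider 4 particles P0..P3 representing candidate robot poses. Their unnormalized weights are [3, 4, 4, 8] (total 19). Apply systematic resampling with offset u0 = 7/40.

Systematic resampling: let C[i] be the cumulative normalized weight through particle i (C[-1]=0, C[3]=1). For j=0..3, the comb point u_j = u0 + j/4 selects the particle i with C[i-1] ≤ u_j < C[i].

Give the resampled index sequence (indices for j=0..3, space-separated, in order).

1 2 3 3

C = [3/19, 7/19, 11/19, 1]
j=0: u_0=7/40 ∈ [3/19, 7/19) → index 1
j=1: u_1=17/40 ∈ [7/19, 11/19) → index 2
j=2: u_2=27/40 ∈ [11/19, 1) → index 3
j=3: u_3=37/40 ∈ [11/19, 1) → index 3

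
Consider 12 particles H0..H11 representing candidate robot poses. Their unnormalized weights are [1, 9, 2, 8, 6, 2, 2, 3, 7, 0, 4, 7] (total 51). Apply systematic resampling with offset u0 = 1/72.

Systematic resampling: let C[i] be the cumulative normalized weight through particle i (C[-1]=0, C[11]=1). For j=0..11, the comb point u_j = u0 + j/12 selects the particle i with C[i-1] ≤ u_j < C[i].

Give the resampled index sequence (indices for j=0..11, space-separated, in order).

0 1 1 3 3 4 5 7 8 8 10 11

C = [1/51, 10/51, 4/17, 20/51, 26/51, 28/51, 10/17, 11/17, 40/51, 40/51, 44/51, 1]
j=0: u_0=1/72 ∈ [0, 1/51) → index 0
j=1: u_1=7/72 ∈ [1/51, 10/51) → index 1
j=2: u_2=13/72 ∈ [1/51, 10/51) → index 1
j=3: u_3=19/72 ∈ [4/17, 20/51) → index 3
j=4: u_4=25/72 ∈ [4/17, 20/51) → index 3
j=5: u_5=31/72 ∈ [20/51, 26/51) → index 4
j=6: u_6=37/72 ∈ [26/51, 28/51) → index 5
j=7: u_7=43/72 ∈ [10/17, 11/17) → index 7
j=8: u_8=49/72 ∈ [11/17, 40/51) → index 8
j=9: u_9=55/72 ∈ [11/17, 40/51) → index 8
j=10: u_10=61/72 ∈ [40/51, 44/51) → index 10
j=11: u_11=67/72 ∈ [44/51, 1) → index 11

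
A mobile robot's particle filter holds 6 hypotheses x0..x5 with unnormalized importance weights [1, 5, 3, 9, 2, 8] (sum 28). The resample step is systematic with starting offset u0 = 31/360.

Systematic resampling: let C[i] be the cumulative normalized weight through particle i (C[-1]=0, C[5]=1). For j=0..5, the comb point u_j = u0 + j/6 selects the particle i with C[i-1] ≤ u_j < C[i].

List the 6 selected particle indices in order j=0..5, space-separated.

C = [1/28, 3/14, 9/28, 9/14, 5/7, 1]
j=0: u_0=31/360 ∈ [1/28, 3/14) → index 1
j=1: u_1=91/360 ∈ [3/14, 9/28) → index 2
j=2: u_2=151/360 ∈ [9/28, 9/14) → index 3
j=3: u_3=211/360 ∈ [9/28, 9/14) → index 3
j=4: u_4=271/360 ∈ [5/7, 1) → index 5
j=5: u_5=331/360 ∈ [5/7, 1) → index 5

1 2 3 3 5 5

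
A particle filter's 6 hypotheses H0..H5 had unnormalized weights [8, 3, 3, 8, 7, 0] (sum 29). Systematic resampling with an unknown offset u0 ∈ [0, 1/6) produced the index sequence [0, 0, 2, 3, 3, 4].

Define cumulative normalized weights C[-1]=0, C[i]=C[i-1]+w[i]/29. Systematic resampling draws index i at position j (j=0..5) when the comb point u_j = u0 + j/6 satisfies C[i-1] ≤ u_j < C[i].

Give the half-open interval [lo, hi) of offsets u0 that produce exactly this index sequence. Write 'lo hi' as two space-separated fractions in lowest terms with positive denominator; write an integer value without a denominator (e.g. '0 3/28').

C = [8/29, 11/29, 14/29, 22/29, 1, 1]
j=0 picked index 0: u0 ∈ [0, 8/29)
j=1 picked index 0: u0 ∈ [-1/6, 19/174)
j=2 picked index 2: u0 ∈ [4/87, 13/87)
j=3 picked index 3: u0 ∈ [-1/58, 15/58)
j=4 picked index 3: u0 ∈ [-16/87, 8/87)
j=5 picked index 4: u0 ∈ [-13/174, 1/6)
intersection: [4/87, 8/87)

4/87 8/87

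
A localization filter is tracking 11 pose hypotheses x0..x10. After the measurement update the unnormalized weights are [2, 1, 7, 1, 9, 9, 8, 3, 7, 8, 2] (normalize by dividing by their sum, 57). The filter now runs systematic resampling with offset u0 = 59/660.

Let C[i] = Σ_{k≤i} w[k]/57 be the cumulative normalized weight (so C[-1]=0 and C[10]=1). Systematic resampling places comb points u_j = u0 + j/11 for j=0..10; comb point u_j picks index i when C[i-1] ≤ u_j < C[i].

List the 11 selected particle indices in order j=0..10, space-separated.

2 3 4 5 5 6 6 8 8 9 10

C = [2/57, 1/19, 10/57, 11/57, 20/57, 29/57, 37/57, 40/57, 47/57, 55/57, 1]
j=0: u_0=59/660 ∈ [1/19, 10/57) → index 2
j=1: u_1=119/660 ∈ [10/57, 11/57) → index 3
j=2: u_2=179/660 ∈ [11/57, 20/57) → index 4
j=3: u_3=239/660 ∈ [20/57, 29/57) → index 5
j=4: u_4=299/660 ∈ [20/57, 29/57) → index 5
j=5: u_5=359/660 ∈ [29/57, 37/57) → index 6
j=6: u_6=419/660 ∈ [29/57, 37/57) → index 6
j=7: u_7=479/660 ∈ [40/57, 47/57) → index 8
j=8: u_8=49/60 ∈ [40/57, 47/57) → index 8
j=9: u_9=599/660 ∈ [47/57, 55/57) → index 9
j=10: u_10=659/660 ∈ [55/57, 1) → index 10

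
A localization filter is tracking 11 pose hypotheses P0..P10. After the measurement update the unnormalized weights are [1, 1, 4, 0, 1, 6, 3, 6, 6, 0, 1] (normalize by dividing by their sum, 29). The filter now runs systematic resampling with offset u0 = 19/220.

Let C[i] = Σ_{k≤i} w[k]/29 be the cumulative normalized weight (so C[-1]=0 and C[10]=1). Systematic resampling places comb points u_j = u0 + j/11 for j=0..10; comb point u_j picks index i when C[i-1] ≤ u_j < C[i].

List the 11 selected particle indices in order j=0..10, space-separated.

C = [1/29, 2/29, 6/29, 6/29, 7/29, 13/29, 16/29, 22/29, 28/29, 28/29, 1]
j=0: u_0=19/220 ∈ [2/29, 6/29) → index 2
j=1: u_1=39/220 ∈ [2/29, 6/29) → index 2
j=2: u_2=59/220 ∈ [7/29, 13/29) → index 5
j=3: u_3=79/220 ∈ [7/29, 13/29) → index 5
j=4: u_4=9/20 ∈ [13/29, 16/29) → index 6
j=5: u_5=119/220 ∈ [13/29, 16/29) → index 6
j=6: u_6=139/220 ∈ [16/29, 22/29) → index 7
j=7: u_7=159/220 ∈ [16/29, 22/29) → index 7
j=8: u_8=179/220 ∈ [22/29, 28/29) → index 8
j=9: u_9=199/220 ∈ [22/29, 28/29) → index 8
j=10: u_10=219/220 ∈ [28/29, 1) → index 10

2 2 5 5 6 6 7 7 8 8 10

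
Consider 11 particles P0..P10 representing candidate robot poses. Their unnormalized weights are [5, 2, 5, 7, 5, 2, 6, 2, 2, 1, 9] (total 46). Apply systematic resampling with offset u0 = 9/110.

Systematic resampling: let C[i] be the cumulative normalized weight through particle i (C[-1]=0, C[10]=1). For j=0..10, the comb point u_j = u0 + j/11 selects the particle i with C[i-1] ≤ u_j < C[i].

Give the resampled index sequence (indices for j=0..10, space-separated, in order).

C = [5/46, 7/46, 6/23, 19/46, 12/23, 13/23, 16/23, 17/23, 18/23, 37/46, 1]
j=0: u_0=9/110 ∈ [0, 5/46) → index 0
j=1: u_1=19/110 ∈ [7/46, 6/23) → index 2
j=2: u_2=29/110 ∈ [6/23, 19/46) → index 3
j=3: u_3=39/110 ∈ [6/23, 19/46) → index 3
j=4: u_4=49/110 ∈ [19/46, 12/23) → index 4
j=5: u_5=59/110 ∈ [12/23, 13/23) → index 5
j=6: u_6=69/110 ∈ [13/23, 16/23) → index 6
j=7: u_7=79/110 ∈ [16/23, 17/23) → index 7
j=8: u_8=89/110 ∈ [37/46, 1) → index 10
j=9: u_9=9/10 ∈ [37/46, 1) → index 10
j=10: u_10=109/110 ∈ [37/46, 1) → index 10

0 2 3 3 4 5 6 7 10 10 10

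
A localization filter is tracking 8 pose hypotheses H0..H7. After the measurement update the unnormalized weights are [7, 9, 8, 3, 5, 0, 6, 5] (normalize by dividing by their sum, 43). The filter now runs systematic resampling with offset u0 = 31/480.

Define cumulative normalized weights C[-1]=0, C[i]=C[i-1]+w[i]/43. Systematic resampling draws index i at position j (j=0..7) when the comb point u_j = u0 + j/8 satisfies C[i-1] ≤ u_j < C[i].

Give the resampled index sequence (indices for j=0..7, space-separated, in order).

0 1 1 2 3 4 6 7

C = [7/43, 16/43, 24/43, 27/43, 32/43, 32/43, 38/43, 1]
j=0: u_0=31/480 ∈ [0, 7/43) → index 0
j=1: u_1=91/480 ∈ [7/43, 16/43) → index 1
j=2: u_2=151/480 ∈ [7/43, 16/43) → index 1
j=3: u_3=211/480 ∈ [16/43, 24/43) → index 2
j=4: u_4=271/480 ∈ [24/43, 27/43) → index 3
j=5: u_5=331/480 ∈ [27/43, 32/43) → index 4
j=6: u_6=391/480 ∈ [32/43, 38/43) → index 6
j=7: u_7=451/480 ∈ [38/43, 1) → index 7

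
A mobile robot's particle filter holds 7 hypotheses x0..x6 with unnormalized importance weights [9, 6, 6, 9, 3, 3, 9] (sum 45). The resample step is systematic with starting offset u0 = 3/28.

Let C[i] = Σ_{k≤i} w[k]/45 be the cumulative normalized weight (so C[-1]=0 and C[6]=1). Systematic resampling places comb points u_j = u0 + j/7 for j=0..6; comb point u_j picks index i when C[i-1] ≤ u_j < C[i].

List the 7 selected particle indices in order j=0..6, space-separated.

0 1 2 3 4 6 6

C = [1/5, 1/3, 7/15, 2/3, 11/15, 4/5, 1]
j=0: u_0=3/28 ∈ [0, 1/5) → index 0
j=1: u_1=1/4 ∈ [1/5, 1/3) → index 1
j=2: u_2=11/28 ∈ [1/3, 7/15) → index 2
j=3: u_3=15/28 ∈ [7/15, 2/3) → index 3
j=4: u_4=19/28 ∈ [2/3, 11/15) → index 4
j=5: u_5=23/28 ∈ [4/5, 1) → index 6
j=6: u_6=27/28 ∈ [4/5, 1) → index 6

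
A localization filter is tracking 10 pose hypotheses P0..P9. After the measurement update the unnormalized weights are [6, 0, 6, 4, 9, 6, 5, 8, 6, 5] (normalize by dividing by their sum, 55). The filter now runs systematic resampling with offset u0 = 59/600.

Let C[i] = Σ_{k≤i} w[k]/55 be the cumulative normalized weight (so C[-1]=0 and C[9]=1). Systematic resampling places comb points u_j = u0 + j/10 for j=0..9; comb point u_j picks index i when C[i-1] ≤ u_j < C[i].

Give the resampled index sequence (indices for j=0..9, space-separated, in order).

0 2 4 4 5 6 7 7 8 9

C = [6/55, 6/55, 12/55, 16/55, 5/11, 31/55, 36/55, 4/5, 10/11, 1]
j=0: u_0=59/600 ∈ [0, 6/55) → index 0
j=1: u_1=119/600 ∈ [6/55, 12/55) → index 2
j=2: u_2=179/600 ∈ [16/55, 5/11) → index 4
j=3: u_3=239/600 ∈ [16/55, 5/11) → index 4
j=4: u_4=299/600 ∈ [5/11, 31/55) → index 5
j=5: u_5=359/600 ∈ [31/55, 36/55) → index 6
j=6: u_6=419/600 ∈ [36/55, 4/5) → index 7
j=7: u_7=479/600 ∈ [36/55, 4/5) → index 7
j=8: u_8=539/600 ∈ [4/5, 10/11) → index 8
j=9: u_9=599/600 ∈ [10/11, 1) → index 9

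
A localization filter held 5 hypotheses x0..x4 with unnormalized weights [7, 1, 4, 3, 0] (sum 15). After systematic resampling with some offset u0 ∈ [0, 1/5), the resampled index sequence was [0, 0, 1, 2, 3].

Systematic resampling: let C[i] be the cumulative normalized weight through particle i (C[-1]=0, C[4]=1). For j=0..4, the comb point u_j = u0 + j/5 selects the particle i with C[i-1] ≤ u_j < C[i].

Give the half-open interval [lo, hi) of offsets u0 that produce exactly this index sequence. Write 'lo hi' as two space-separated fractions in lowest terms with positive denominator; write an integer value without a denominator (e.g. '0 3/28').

1/15 2/15

C = [7/15, 8/15, 4/5, 1, 1]
j=0 picked index 0: u0 ∈ [0, 7/15)
j=1 picked index 0: u0 ∈ [-1/5, 4/15)
j=2 picked index 1: u0 ∈ [1/15, 2/15)
j=3 picked index 2: u0 ∈ [-1/15, 1/5)
j=4 picked index 3: u0 ∈ [0, 1/5)
intersection: [1/15, 2/15)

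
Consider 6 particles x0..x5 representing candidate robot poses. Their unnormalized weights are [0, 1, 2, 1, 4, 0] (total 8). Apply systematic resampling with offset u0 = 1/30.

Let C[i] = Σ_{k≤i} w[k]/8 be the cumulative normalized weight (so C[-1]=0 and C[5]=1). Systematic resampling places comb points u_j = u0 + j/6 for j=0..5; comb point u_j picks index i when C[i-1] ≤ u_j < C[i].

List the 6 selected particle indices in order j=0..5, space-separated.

1 2 2 4 4 4

C = [0, 1/8, 3/8, 1/2, 1, 1]
j=0: u_0=1/30 ∈ [0, 1/8) → index 1
j=1: u_1=1/5 ∈ [1/8, 3/8) → index 2
j=2: u_2=11/30 ∈ [1/8, 3/8) → index 2
j=3: u_3=8/15 ∈ [1/2, 1) → index 4
j=4: u_4=7/10 ∈ [1/2, 1) → index 4
j=5: u_5=13/15 ∈ [1/2, 1) → index 4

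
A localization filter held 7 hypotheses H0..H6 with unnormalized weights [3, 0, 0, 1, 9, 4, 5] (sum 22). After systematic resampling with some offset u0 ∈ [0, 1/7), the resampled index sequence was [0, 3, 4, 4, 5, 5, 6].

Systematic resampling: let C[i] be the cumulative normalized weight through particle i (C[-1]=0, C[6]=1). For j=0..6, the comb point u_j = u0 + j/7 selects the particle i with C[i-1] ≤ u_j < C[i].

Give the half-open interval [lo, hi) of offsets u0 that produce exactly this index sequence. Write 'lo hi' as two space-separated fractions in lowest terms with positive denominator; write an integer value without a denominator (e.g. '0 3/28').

C = [3/22, 3/22, 3/22, 2/11, 13/22, 17/22, 1]
j=0 picked index 0: u0 ∈ [0, 3/22)
j=1 picked index 3: u0 ∈ [-1/154, 3/77)
j=2 picked index 4: u0 ∈ [-8/77, 47/154)
j=3 picked index 4: u0 ∈ [-19/77, 25/154)
j=4 picked index 5: u0 ∈ [3/154, 31/154)
j=5 picked index 5: u0 ∈ [-19/154, 9/154)
j=6 picked index 6: u0 ∈ [-13/154, 1/7)
intersection: [3/154, 3/77)

3/154 3/77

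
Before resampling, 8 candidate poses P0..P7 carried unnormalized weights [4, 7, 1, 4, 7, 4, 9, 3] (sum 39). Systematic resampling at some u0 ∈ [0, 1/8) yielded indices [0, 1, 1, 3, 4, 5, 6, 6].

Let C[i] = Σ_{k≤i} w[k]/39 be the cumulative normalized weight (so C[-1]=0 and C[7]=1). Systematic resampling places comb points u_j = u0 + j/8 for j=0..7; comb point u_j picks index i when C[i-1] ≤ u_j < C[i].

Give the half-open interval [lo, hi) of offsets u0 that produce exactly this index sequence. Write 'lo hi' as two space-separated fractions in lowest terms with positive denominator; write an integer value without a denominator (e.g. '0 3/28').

0 5/156

C = [4/39, 11/39, 4/13, 16/39, 23/39, 9/13, 12/13, 1]
j=0 picked index 0: u0 ∈ [0, 4/39)
j=1 picked index 1: u0 ∈ [-7/312, 49/312)
j=2 picked index 1: u0 ∈ [-23/156, 5/156)
j=3 picked index 3: u0 ∈ [-7/104, 11/312)
j=4 picked index 4: u0 ∈ [-7/78, 7/78)
j=5 picked index 5: u0 ∈ [-11/312, 7/104)
j=6 picked index 6: u0 ∈ [-3/52, 9/52)
j=7 picked index 6: u0 ∈ [-19/104, 5/104)
intersection: [0, 5/156)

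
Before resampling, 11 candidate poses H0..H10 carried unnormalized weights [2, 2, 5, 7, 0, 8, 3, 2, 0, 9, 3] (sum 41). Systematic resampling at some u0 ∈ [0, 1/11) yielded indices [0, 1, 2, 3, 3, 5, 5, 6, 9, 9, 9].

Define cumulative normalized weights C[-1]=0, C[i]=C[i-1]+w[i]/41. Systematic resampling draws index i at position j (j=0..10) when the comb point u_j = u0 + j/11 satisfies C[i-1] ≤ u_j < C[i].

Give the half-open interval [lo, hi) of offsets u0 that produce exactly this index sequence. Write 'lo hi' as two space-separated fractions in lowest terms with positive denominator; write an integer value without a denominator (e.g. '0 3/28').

C = [2/41, 4/41, 9/41, 16/41, 16/41, 24/41, 27/41, 29/41, 29/41, 38/41, 1]
j=0 picked index 0: u0 ∈ [0, 2/41)
j=1 picked index 1: u0 ∈ [-19/451, 3/451)
j=2 picked index 2: u0 ∈ [-38/451, 17/451)
j=3 picked index 3: u0 ∈ [-24/451, 53/451)
j=4 picked index 3: u0 ∈ [-65/451, 12/451)
j=5 picked index 5: u0 ∈ [-29/451, 59/451)
j=6 picked index 5: u0 ∈ [-70/451, 18/451)
j=7 picked index 6: u0 ∈ [-23/451, 10/451)
j=8 picked index 9: u0 ∈ [-9/451, 90/451)
j=9 picked index 9: u0 ∈ [-50/451, 49/451)
j=10 picked index 9: u0 ∈ [-91/451, 8/451)
intersection: [0, 3/451)

0 3/451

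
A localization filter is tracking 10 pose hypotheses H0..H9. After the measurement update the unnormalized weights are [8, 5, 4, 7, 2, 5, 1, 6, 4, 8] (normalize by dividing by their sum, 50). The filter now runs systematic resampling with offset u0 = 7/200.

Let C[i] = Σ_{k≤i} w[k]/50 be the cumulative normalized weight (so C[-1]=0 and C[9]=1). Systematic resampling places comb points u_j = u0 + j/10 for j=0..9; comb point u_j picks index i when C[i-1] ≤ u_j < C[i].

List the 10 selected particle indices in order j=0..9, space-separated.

C = [4/25, 13/50, 17/50, 12/25, 13/25, 31/50, 16/25, 19/25, 21/25, 1]
j=0: u_0=7/200 ∈ [0, 4/25) → index 0
j=1: u_1=27/200 ∈ [0, 4/25) → index 0
j=2: u_2=47/200 ∈ [4/25, 13/50) → index 1
j=3: u_3=67/200 ∈ [13/50, 17/50) → index 2
j=4: u_4=87/200 ∈ [17/50, 12/25) → index 3
j=5: u_5=107/200 ∈ [13/25, 31/50) → index 5
j=6: u_6=127/200 ∈ [31/50, 16/25) → index 6
j=7: u_7=147/200 ∈ [16/25, 19/25) → index 7
j=8: u_8=167/200 ∈ [19/25, 21/25) → index 8
j=9: u_9=187/200 ∈ [21/25, 1) → index 9

0 0 1 2 3 5 6 7 8 9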